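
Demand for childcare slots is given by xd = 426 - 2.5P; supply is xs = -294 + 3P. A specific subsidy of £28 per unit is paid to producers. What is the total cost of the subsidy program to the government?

Pre-subsidy: 426 - 2.5P = -294 + 3P gives P* = 1440/11, x* = 1086/11.
With the subsidy, sellers receive Ps = Pb + 28 for each unit, where Pb is the price buyers pay.
Supply in terms of Pb becomes xs = -294 + 3(Pb + 28) = -210 + 3Pb. Setting this equal to demand: 426 - 2.5Pb = -210 + 3Pb, so Pb = 1272/11.
Sellers receive Ps = 1272/11 + 28 = 1580/11; x' = 426 − 2.5·(1272/11) = 1506/11.
Government outlay = subsidy × quantity = 28 × 1506/11 = 42168/11.

Government cost = 42168/11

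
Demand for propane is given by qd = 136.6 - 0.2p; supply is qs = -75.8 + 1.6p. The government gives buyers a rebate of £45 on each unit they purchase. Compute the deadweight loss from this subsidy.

Deadweight loss = £180

Pre-subsidy: 136.6 - 0.2p = -75.8 + 1.6p gives p* = 118, q* = 113.
With the rebate, buyers effectively pay pb = ps − 45, where ps is the price sellers receive.
Demand in terms of ps becomes qd = 136.6 − 0.2(ps − 45) = 145.6 - 0.2ps. Setting this equal to supply: 145.6 - 0.2ps = -75.8 + 1.6ps, so ps = 123.
Buyers pay pb = 123 − 45 = 78; q' = -75.8 + 1.6·123 = 121.
The subsidy expands output by 121 − 113 = 8 past the efficient level; on those units the gap between marginal cost and willingness to pay runs from 0 up to 45.
DWL = ½ × 45 × 8 = 180.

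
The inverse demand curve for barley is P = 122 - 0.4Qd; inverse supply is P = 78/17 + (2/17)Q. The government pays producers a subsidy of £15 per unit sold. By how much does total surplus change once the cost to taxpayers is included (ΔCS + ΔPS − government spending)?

Net change in total surplus = -19125/88

Pre-subsidy: 122 - 0.4Q = 78/17 + (2/17)Q gives Q* = 2495/11 and P* = 344/11.
With the subsidy, sellers receive Ps = Pb + 15 for each unit, where Pb is the price buyers pay.
On the curves, Pb = 122 - 0.4Q and Ps = 78/17 + (2/17)Q; the wedge Ps − Pb = 15 gives 78/17 + (2/17)Q − (122 - 0.4Q) = 15, so Q' = 11255/44.
Then Pb = 122 − 0.4·(11255/44) = 433/22 and Ps = 78/17 + (2/17)·(11255/44) = 763/22.
ΔCS = ½(2495/11 + 11255/44)(344/11 − 433/22) = 5414925/1936; ΔPS = ½(2495/11 + 11255/44)(763/22 − 344/11) = 1592625/1936.
Government spending = 15 × 11255/44 = 168825/44.
Net change = 5414925/1936 + 1592625/1936 − 168825/44 = -19125/88. The loss equals the DWL triangle ½·15·1275/44.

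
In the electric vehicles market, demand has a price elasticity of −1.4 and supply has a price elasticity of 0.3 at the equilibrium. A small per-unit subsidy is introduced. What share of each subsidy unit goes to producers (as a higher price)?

For a small subsidy around the equilibrium, the benefit split depends on the relative slopes, which at a point are proportional to the elasticities.
Buyer share = εs/(εs + |εd|) = 0.3/(0.3 + 1.4) = 3/17; seller share = |εd|/(εs + |εd|) = 14/17.
So producers capture 14/17 of the subsidy.

Producer share = 14/17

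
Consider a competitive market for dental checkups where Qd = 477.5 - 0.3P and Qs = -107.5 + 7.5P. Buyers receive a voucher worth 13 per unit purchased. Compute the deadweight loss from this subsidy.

Deadweight loss = 24.375

Pre-subsidy: 477.5 - 0.3P = -107.5 + 7.5P gives P* = 75, Q* = 455.
With the rebate, buyers effectively pay Pb = Ps − 13, where Ps is the price sellers receive.
Demand in terms of Ps becomes Qd = 477.5 − 0.3(Ps − 13) = 481.4 - 0.3Ps. Setting this equal to supply: 481.4 - 0.3Ps = -107.5 + 7.5Ps, so Ps = 75.5.
Buyers pay Pb = 75.5 − 13 = 62.5; Q' = -107.5 + 7.5·75.5 = 458.75.
The subsidy expands output by 458.75 − 455 = 3.75 past the efficient level; on those units the gap between marginal cost and willingness to pay runs from 0 up to 13.
DWL = ½ × 13 × 3.75 = 24.375.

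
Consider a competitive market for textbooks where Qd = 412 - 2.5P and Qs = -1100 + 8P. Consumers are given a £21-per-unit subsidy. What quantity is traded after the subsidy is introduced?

Q' = 92

Pre-subsidy: 412 - 2.5P = -1100 + 8P gives P* = 144, Q* = 52.
With the rebate, buyers effectively pay Pb = Ps − 21, where Ps is the price sellers receive.
Demand in terms of Ps becomes Qd = 412 − 2.5(Ps − 21) = 464.5 - 2.5Ps. Setting this equal to supply: 464.5 - 2.5Ps = -1100 + 8Ps, so Ps = 149.
Buyers pay Pb = 149 − 21 = 128; Q' = -1100 + 8·149 = 92.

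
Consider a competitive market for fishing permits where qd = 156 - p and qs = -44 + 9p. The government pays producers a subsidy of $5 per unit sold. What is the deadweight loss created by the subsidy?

Deadweight loss = $11.25

Pre-subsidy: 156 - p = -44 + 9p gives p* = 20, q* = 136.
With the subsidy, sellers receive ps = pb + 5 for each unit, where pb is the price buyers pay.
Supply in terms of pb becomes qs = -44 + 9(pb + 5) = 1 + 9pb. Setting this equal to demand: 156 - pb = 1 + 9pb, so pb = 15.5.
Sellers receive ps = 15.5 + 5 = 20.5; q' = 156 − 1·15.5 = 140.5.
The subsidy expands output by 140.5 − 136 = 4.5 past the efficient level; on those units the gap between marginal cost and willingness to pay runs from 0 up to 5.
DWL = ½ × 5 × 4.5 = 11.25.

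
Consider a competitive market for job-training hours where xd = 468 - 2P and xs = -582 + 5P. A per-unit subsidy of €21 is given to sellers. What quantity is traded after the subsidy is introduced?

x' = 198

Pre-subsidy: 468 - 2P = -582 + 5P gives P* = 150, x* = 168.
With the subsidy, sellers receive Ps = Pb + 21 for each unit, where Pb is the price buyers pay.
Supply in terms of Pb becomes xs = -582 + 5(Pb + 21) = -477 + 5Pb. Setting this equal to demand: 468 - 2Pb = -477 + 5Pb, so Pb = 135.
Sellers receive Ps = 135 + 21 = 156; x' = 468 − 2·135 = 198.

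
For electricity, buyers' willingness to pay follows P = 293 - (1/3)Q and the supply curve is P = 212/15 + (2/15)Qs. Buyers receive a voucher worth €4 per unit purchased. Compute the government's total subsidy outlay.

Pre-subsidy: 293 - (1/3)Q = 212/15 + (2/15)Q gives Q* = 4183/7 and P* = 1970/21.
With the rebate, buyers effectively pay Pb = Ps − 4, where Ps is the price sellers receive.
On the curves, Pb = 293 - (1/3)Q and Ps = 212/15 + (2/15)Q; the wedge Ps − Pb = 4 gives 212/15 + (2/15)Q − (293 - (1/3)Q) = 4, so Q' = 4243/7.
Then Pb = 293 − (1/3)·(4243/7) = 1910/21 and Ps = 212/15 + (2/15)·(4243/7) = 1994/21.
Government outlay = subsidy × quantity = 4 × 4243/7 = 16972/7.

Government cost = 16972/7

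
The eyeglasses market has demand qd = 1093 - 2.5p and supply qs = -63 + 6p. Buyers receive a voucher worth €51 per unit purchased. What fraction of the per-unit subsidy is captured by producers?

Pre-subsidy: 1093 - 2.5p = -63 + 6p gives p* = 136, q* = 753.
With the rebate, buyers effectively pay pb = ps − 51, where ps is the price sellers receive.
Demand in terms of ps becomes qd = 1093 − 2.5(ps − 51) = 1220.5 - 2.5ps. Setting this equal to supply: 1220.5 - 2.5ps = -63 + 6ps, so ps = 151.
Buyers pay pb = 151 − 51 = 100; q' = -63 + 6·151 = 843.
Buyers' price falls by p* − pb = 136 − 100 = 36; sellers' price rises by ps − p* = 151 − 136 = 15.
So producers capture 15/51 = 5/17 of each unit of subsidy.

Producer share = 5/17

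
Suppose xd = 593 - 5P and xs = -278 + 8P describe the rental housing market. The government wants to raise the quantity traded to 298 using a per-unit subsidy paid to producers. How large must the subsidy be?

At x = 298, invert demand for the buyer price: Pb = (593 − 298)/5 = 59; invert supply for the seller price: Ps = (298 − (-278))/8 = 72.
The subsidy must fill the gap: s = Ps − Pb = 72 − 59 = 13.

Required subsidy s = 13 per unit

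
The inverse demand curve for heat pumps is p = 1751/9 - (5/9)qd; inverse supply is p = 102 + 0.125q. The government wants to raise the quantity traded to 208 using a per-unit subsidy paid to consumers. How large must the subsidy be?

Required subsidy s = 49 per unit

At q = 208, from the demand curve buyers pay pb = 1751/9 − (5/9)·208 = 79; from the supply curve sellers need ps = 102 + 0.125·208 = 128.
The subsidy must fill the gap: s = ps − pb = 128 − 79 = 49.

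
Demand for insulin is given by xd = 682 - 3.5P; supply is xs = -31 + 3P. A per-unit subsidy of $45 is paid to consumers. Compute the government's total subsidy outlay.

Government cost = 216900/13

Pre-subsidy: 682 - 3.5P = -31 + 3P gives P* = 1426/13, x* = 3875/13.
With the rebate, buyers effectively pay Pb = Ps − 45, where Ps is the price sellers receive.
Demand in terms of Ps becomes xd = 682 − 3.5(Ps − 45) = 839.5 - 3.5Ps. Setting this equal to supply: 839.5 - 3.5Ps = -31 + 3Ps, so Ps = 1741/13.
Buyers pay Pb = 1741/13 − 45 = 1156/13; x' = -31 + 3·(1741/13) = 4820/13.
Government outlay = subsidy × quantity = 45 × 4820/13 = 216900/13.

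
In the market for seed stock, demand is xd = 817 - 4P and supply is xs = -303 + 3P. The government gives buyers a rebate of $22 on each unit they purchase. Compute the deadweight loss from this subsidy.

Pre-subsidy: 817 - 4P = -303 + 3P gives P* = 160, x* = 177.
With the rebate, buyers effectively pay Pb = Ps − 22, where Ps is the price sellers receive.
Demand in terms of Ps becomes xd = 817 − 4(Ps − 22) = 905 - 4Ps. Setting this equal to supply: 905 - 4Ps = -303 + 3Ps, so Ps = 1208/7.
Buyers pay Pb = 1208/7 − 22 = 1054/7; x' = -303 + 3·(1208/7) = 1503/7.
The subsidy expands output by 1503/7 − 177 = 264/7 past the efficient level; on those units the gap between marginal cost and willingness to pay runs from 0 up to 22.
DWL = ½ × 22 × 264/7 = 2904/7.

Deadweight loss = 2904/7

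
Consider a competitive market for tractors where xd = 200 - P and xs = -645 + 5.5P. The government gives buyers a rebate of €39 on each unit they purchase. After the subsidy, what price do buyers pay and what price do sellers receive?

Pre-subsidy: 200 - P = -645 + 5.5P gives P* = 130, x* = 70.
With the rebate, buyers effectively pay Pb = Ps − 39, where Ps is the price sellers receive.
Demand in terms of Ps becomes xd = 200 − 1(Ps − 39) = 239 - Ps. Setting this equal to supply: 239 - Ps = -645 + 5.5Ps, so Ps = 136.
Buyers pay Pb = 136 − 39 = 97; x' = -645 + 5.5·136 = 103.

Buyers pay €97; sellers receive €136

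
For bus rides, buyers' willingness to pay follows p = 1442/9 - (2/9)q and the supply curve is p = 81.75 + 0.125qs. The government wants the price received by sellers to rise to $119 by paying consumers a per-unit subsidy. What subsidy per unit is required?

Required subsidy s = $25 per unit

At a seller price of 119, quantity supplied is -654 + 8·119 = 298.
Buyers absorb 298 only when they pay pb = 1442/9 − (2/9)·298 = 94.
s = ps − pb = 119 − 94 = 25.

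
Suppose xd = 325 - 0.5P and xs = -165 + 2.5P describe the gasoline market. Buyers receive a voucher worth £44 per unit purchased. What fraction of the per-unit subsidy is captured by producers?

Producer share = 1/6

Pre-subsidy: 325 - 0.5P = -165 + 2.5P gives P* = 490/3, x* = 730/3.
With the rebate, buyers effectively pay Pb = Ps − 44, where Ps is the price sellers receive.
Demand in terms of Ps becomes xd = 325 − 0.5(Ps − 44) = 347 - 0.5Ps. Setting this equal to supply: 347 - 0.5Ps = -165 + 2.5Ps, so Ps = 512/3.
Buyers pay Pb = 512/3 − 44 = 380/3; x' = -165 + 2.5·(512/3) = 785/3.
Buyers' price falls by P* − Pb = 490/3 − 380/3 = 110/3; sellers' price rises by Ps − P* = 512/3 − 490/3 = 22/3.
So producers capture (22/3)/44 = 1/6 of each unit of subsidy.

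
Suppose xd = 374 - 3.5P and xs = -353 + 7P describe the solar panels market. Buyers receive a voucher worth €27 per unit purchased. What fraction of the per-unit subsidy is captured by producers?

Pre-subsidy: 374 - 3.5P = -353 + 7P gives P* = 1454/21, x* = 395/3.
With the rebate, buyers effectively pay Pb = Ps − 27, where Ps is the price sellers receive.
Demand in terms of Ps becomes xd = 374 − 3.5(Ps − 27) = 468.5 - 3.5Ps. Setting this equal to supply: 468.5 - 3.5Ps = -353 + 7Ps, so Ps = 1643/21.
Buyers pay Pb = 1643/21 − 27 = 1076/21; x' = -353 + 7·(1643/21) = 584/3.
Buyers' price falls by P* − Pb = 1454/21 − 1076/21 = 18; sellers' price rises by Ps − P* = 1643/21 − 1454/21 = 9.
So producers capture 9/27 = 1/3 of each unit of subsidy.

Producer share = 1/3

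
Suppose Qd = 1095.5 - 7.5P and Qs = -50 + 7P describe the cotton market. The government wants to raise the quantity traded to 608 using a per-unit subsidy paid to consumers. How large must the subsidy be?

At Q = 608, invert demand for the buyer price: Pb = (1095.5 − 608)/7.5 = 65; invert supply for the seller price: Ps = (608 − (-50))/7 = 94.
The subsidy must fill the gap: s = Ps − Pb = 94 − 65 = 29.

Required subsidy s = 29 per unit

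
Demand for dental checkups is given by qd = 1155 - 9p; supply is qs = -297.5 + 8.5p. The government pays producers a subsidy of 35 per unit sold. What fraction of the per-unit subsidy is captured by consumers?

Pre-subsidy: 1155 - 9p = -297.5 + 8.5p gives p* = 83, q* = 408.
With the subsidy, sellers receive ps = pb + 35 for each unit, where pb is the price buyers pay.
Supply in terms of pb becomes qs = -297.5 + 8.5(pb + 35) = 0 + 8.5pb. Setting this equal to demand: 1155 - 9pb = 0 + 8.5pb, so pb = 66.
Sellers receive ps = 66 + 35 = 101; q' = 1155 − 9·66 = 561.
Buyers' price falls by p* − pb = 83 − 66 = 17; sellers' price rises by ps − p* = 101 − 83 = 18.
So consumers capture 17/35 = 17/35 of each unit of subsidy.

Consumer share = 17/35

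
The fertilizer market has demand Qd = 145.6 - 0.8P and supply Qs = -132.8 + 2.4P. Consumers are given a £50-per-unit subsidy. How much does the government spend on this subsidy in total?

Pre-subsidy: 145.6 - 0.8P = -132.8 + 2.4P gives P* = 87, Q* = 76.
With the rebate, buyers effectively pay Pb = Ps − 50, where Ps is the price sellers receive.
Demand in terms of Ps becomes Qd = 145.6 − 0.8(Ps − 50) = 185.6 - 0.8Ps. Setting this equal to supply: 185.6 - 0.8Ps = -132.8 + 2.4Ps, so Ps = 99.5.
Buyers pay Pb = 99.5 − 50 = 49.5; Q' = -132.8 + 2.4·99.5 = 106.
Government outlay = subsidy × quantity = 50 × 106 = 5300.

Government cost = £5300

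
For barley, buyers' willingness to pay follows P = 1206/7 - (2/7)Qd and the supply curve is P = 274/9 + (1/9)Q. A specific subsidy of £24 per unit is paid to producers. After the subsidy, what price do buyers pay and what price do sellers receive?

Pre-subsidy: 1206/7 - (2/7)Q = 274/9 + (1/9)Q gives Q* = 357.44 and P* = 70.16.
With the subsidy, sellers receive Ps = Pb + 24 for each unit, where Pb is the price buyers pay.
On the curves, Pb = 1206/7 - (2/7)Q and Ps = 274/9 + (1/9)Q; the wedge Ps − Pb = 24 gives 274/9 + (1/9)Q − (1206/7 - (2/7)Q) = 24, so Q' = 417.92.
Then Pb = 1206/7 − (2/7)·417.92 = 52.88 and Ps = 274/9 + (1/9)·417.92 = 76.88.

Buyers pay £52.88; sellers receive £76.88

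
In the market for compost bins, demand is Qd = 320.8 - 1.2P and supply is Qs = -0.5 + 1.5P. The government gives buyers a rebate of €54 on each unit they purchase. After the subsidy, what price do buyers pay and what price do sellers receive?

Pre-subsidy: 320.8 - 1.2P = -0.5 + 1.5P gives P* = 119, Q* = 178.
With the rebate, buyers effectively pay Pb = Ps − 54, where Ps is the price sellers receive.
Demand in terms of Ps becomes Qd = 320.8 − 1.2(Ps − 54) = 385.6 - 1.2Ps. Setting this equal to supply: 385.6 - 1.2Ps = -0.5 + 1.5Ps, so Ps = 143.
Buyers pay Pb = 143 − 54 = 89; Q' = -0.5 + 1.5·143 = 214.

Buyers pay €89; sellers receive €143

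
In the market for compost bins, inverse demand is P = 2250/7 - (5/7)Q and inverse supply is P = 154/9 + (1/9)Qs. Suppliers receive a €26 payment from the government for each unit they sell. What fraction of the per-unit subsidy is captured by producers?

Producer share = 7/52

Pre-subsidy: 2250/7 - (5/7)Q = 154/9 + (1/9)Q gives Q* = 4793/13 and P* = 755/13.
With the subsidy, sellers receive Ps = Pb + 26 for each unit, where Pb is the price buyers pay.
On the curves, Pb = 2250/7 - (5/7)Q and Ps = 154/9 + (1/9)Q; the wedge Ps − Pb = 26 gives 154/9 + (1/9)Q − (2250/7 - (5/7)Q) = 26, so Q' = 10405/26.
Then Pb = 2250/7 − (5/7)·(10405/26) = 925/26 and Ps = 154/9 + (1/9)·(10405/26) = 1601/26.
Buyers' price falls by P* − Pb = 755/13 − 925/26 = 22.5; sellers' price rises by Ps − P* = 1601/26 − 755/13 = 3.5.
So producers capture 3.5/26 = 7/52 of each unit of subsidy.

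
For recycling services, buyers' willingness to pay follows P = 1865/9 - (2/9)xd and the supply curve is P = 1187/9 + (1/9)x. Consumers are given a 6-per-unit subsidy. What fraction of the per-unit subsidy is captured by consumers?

Pre-subsidy: 1865/9 - (2/9)x = 1187/9 + (1/9)x gives x* = 226 and P* = 157.
With the rebate, buyers effectively pay Pb = Ps − 6, where Ps is the price sellers receive.
On the curves, Pb = 1865/9 - (2/9)x and Ps = 1187/9 + (1/9)x; the wedge Ps − Pb = 6 gives 1187/9 + (1/9)x − (1865/9 - (2/9)x) = 6, so x' = 244.
Then Pb = 1865/9 − (2/9)·244 = 153 and Ps = 1187/9 + (1/9)·244 = 159.
Buyers' price falls by P* − Pb = 157 − 153 = 4; sellers' price rises by Ps − P* = 159 − 157 = 2.
So consumers capture 4/6 = 2/3 of each unit of subsidy.

Consumer share = 2/3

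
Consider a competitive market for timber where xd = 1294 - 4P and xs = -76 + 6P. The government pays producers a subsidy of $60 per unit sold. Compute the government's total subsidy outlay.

Government cost = $53400

Pre-subsidy: 1294 - 4P = -76 + 6P gives P* = 137, x* = 746.
With the subsidy, sellers receive Ps = Pb + 60 for each unit, where Pb is the price buyers pay.
Supply in terms of Pb becomes xs = -76 + 6(Pb + 60) = 284 + 6Pb. Setting this equal to demand: 1294 - 4Pb = 284 + 6Pb, so Pb = 101.
Sellers receive Ps = 101 + 60 = 161; x' = 1294 − 4·101 = 890.
Government outlay = subsidy × quantity = 60 × 890 = 53400.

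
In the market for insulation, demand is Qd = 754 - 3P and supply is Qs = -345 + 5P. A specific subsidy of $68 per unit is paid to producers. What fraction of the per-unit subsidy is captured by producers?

Pre-subsidy: 754 - 3P = -345 + 5P gives P* = 137.375, Q* = 341.875.
With the subsidy, sellers receive Ps = Pb + 68 for each unit, where Pb is the price buyers pay.
Supply in terms of Pb becomes Qs = -345 + 5(Pb + 68) = -5 + 5Pb. Setting this equal to demand: 754 - 3Pb = -5 + 5Pb, so Pb = 94.875.
Sellers receive Ps = 94.875 + 68 = 162.875; Q' = 754 − 3·94.875 = 469.375.
Buyers' price falls by P* − Pb = 137.375 − 94.875 = 42.5; sellers' price rises by Ps − P* = 162.875 − 137.375 = 25.5.
So producers capture 25.5/68 = 0.375 of each unit of subsidy.

Producer share = 0.375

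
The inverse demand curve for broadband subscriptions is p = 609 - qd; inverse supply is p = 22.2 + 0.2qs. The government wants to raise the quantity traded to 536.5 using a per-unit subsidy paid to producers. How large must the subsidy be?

Required subsidy s = 57 per unit

At q = 536.5, from the demand curve buyers pay pb = 609 − 1·536.5 = 72.5; from the supply curve sellers need ps = 22.2 + 0.2·536.5 = 129.5.
The subsidy must fill the gap: s = ps − pb = 129.5 − 72.5 = 57.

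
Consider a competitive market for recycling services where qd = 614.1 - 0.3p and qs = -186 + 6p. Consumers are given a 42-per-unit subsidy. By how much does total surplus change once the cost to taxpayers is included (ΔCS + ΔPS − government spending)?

Pre-subsidy: 614.1 - 0.3p = -186 + 6p gives p* = 127, q* = 576.
With the rebate, buyers effectively pay pb = ps − 42, where ps is the price sellers receive.
Demand in terms of ps becomes qd = 614.1 − 0.3(ps − 42) = 626.7 - 0.3ps. Setting this equal to supply: 626.7 - 0.3ps = -186 + 6ps, so ps = 129.
Buyers pay pb = 129 − 42 = 87; q' = -186 + 6·129 = 588.
ΔCS = ½(576 + 588)(127 − 87) = 23280; ΔPS = ½(576 + 588)(129 − 127) = 1164.
Government spending = 42 × 588 = 24696.
Net change = 23280 + 1164 − 24696 = -252. The loss equals the DWL triangle ½·42·12.

Net change in total surplus = -252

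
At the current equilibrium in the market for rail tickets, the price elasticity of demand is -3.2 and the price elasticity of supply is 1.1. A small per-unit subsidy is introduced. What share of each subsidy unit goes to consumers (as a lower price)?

For a small subsidy around the equilibrium, the benefit split depends on the relative slopes, which at a point are proportional to the elasticities.
Buyer share = εs/(εs + |εd|) = 1.1/(1.1 + 3.2) = 11/43; seller share = |εd|/(εs + |εd|) = 32/43.

Consumer share = 11/43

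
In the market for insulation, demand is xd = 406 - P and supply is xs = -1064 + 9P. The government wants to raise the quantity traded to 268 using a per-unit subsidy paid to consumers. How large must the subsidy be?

At x = 268, invert demand for the buyer price: Pb = (406 − 268)/1 = 138; invert supply for the seller price: Ps = (268 − (-1064))/9 = 148.
The subsidy must fill the gap: s = Ps − Pb = 148 − 138 = 10.

Required subsidy s = 10 per unit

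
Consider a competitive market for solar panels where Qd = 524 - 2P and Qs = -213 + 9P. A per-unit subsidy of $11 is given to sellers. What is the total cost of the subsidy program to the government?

Pre-subsidy: 524 - 2P = -213 + 9P gives P* = 67, Q* = 390.
With the subsidy, sellers receive Ps = Pb + 11 for each unit, where Pb is the price buyers pay.
Supply in terms of Pb becomes Qs = -213 + 9(Pb + 11) = -114 + 9Pb. Setting this equal to demand: 524 - 2Pb = -114 + 9Pb, so Pb = 58.
Sellers receive Ps = 58 + 11 = 69; Q' = 524 − 2·58 = 408.
Government outlay = subsidy × quantity = 11 × 408 = 4488.

Government cost = $4488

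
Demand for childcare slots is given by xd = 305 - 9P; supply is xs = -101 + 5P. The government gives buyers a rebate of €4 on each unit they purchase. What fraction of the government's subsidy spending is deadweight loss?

Pre-subsidy: 305 - 9P = -101 + 5P gives P* = 29, x* = 44.
With the rebate, buyers effectively pay Pb = Ps − 4, where Ps is the price sellers receive.
Demand in terms of Ps becomes xd = 305 − 9(Ps − 4) = 341 - 9Ps. Setting this equal to supply: 341 - 9Ps = -101 + 5Ps, so Ps = 221/7.
Buyers pay Pb = 221/7 − 4 = 193/7; x' = -101 + 5·(221/7) = 398/7.
ΔCS = ½(44 + 398/7)(29 − 193/7) = 3530/49; ΔPS = ½(44 + 398/7)(221/7 − 29) = 6354/49.
Government spending = 4 × 398/7 = 1592/7.
DWL = ½ × 4 × (398/7 − 44) = 180/7; fraction = (180/7) / (1592/7) = 45/398.

DWL / government spending = 45/398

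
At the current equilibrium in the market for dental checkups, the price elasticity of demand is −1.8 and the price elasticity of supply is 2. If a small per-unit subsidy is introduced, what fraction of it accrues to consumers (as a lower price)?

For a small subsidy around the equilibrium, the benefit split depends on the relative slopes, which at a point are proportional to the elasticities.
Buyer share = εs/(εs + |εd|) = 2/(2 + 1.8) = 10/19; seller share = |εd|/(εs + |εd|) = 9/19.

Consumer share = 10/19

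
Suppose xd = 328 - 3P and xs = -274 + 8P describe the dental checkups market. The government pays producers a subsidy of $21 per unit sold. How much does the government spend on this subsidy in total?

Government cost = 48426/11

Pre-subsidy: 328 - 3P = -274 + 8P gives P* = 602/11, x* = 1802/11.
With the subsidy, sellers receive Ps = Pb + 21 for each unit, where Pb is the price buyers pay.
Supply in terms of Pb becomes xs = -274 + 8(Pb + 21) = -106 + 8Pb. Setting this equal to demand: 328 - 3Pb = -106 + 8Pb, so Pb = 434/11.
Sellers receive Ps = 434/11 + 21 = 665/11; x' = 328 − 3·(434/11) = 2306/11.
Government outlay = subsidy × quantity = 21 × 2306/11 = 48426/11.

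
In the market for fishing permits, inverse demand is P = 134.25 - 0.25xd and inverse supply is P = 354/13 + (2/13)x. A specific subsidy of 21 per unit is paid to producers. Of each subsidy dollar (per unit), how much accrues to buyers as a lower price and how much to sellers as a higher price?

Pre-subsidy: 134.25 - 0.25x = 354/13 + (2/13)x gives x* = 265 and P* = 68.
With the subsidy, sellers receive Ps = Pb + 21 for each unit, where Pb is the price buyers pay.
On the curves, Pb = 134.25 - 0.25x and Ps = 354/13 + (2/13)x; the wedge Ps − Pb = 21 gives 354/13 + (2/13)x − (134.25 - 0.25x) = 21, so x' = 317.
Then Pb = 134.25 − 0.25·317 = 55 and Ps = 354/13 + (2/13)·317 = 76.
Buyers' price falls by P* − Pb = 68 − 55 = 13; sellers' price rises by Ps − P* = 76 − 68 = 8.

Buyers gain 13 per unit; sellers gain 8 per unit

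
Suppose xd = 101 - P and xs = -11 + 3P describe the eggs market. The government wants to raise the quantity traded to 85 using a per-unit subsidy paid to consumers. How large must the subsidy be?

Required subsidy s = 16 per unit

At x = 85, invert demand for the buyer price: Pb = (101 − 85)/1 = 16; invert supply for the seller price: Ps = (85 − (-11))/3 = 32.
The subsidy must fill the gap: s = Ps − Pb = 32 − 16 = 16.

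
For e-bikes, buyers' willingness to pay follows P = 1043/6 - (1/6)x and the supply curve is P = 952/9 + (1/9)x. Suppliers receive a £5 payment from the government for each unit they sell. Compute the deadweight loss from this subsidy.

Deadweight loss = £45

Pre-subsidy: 1043/6 - (1/6)x = 952/9 + (1/9)x gives x* = 245 and P* = 133.
With the subsidy, sellers receive Ps = Pb + 5 for each unit, where Pb is the price buyers pay.
On the curves, Pb = 1043/6 - (1/6)x and Ps = 952/9 + (1/9)x; the wedge Ps − Pb = 5 gives 952/9 + (1/9)x − (1043/6 - (1/6)x) = 5, so x' = 263.
Then Pb = 1043/6 − (1/6)·263 = 130 and Ps = 952/9 + (1/9)·263 = 135.
The subsidy expands output by 263 − 245 = 18 past the efficient level; on those units the gap between marginal cost and willingness to pay runs from 0 up to 5.
DWL = ½ × 5 × 18 = 45.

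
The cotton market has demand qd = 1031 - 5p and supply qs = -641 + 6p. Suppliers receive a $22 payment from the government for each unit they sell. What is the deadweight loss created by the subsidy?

Deadweight loss = $660

Pre-subsidy: 1031 - 5p = -641 + 6p gives p* = 152, q* = 271.
With the subsidy, sellers receive ps = pb + 22 for each unit, where pb is the price buyers pay.
Supply in terms of pb becomes qs = -641 + 6(pb + 22) = -509 + 6pb. Setting this equal to demand: 1031 - 5pb = -509 + 6pb, so pb = 140.
Sellers receive ps = 140 + 22 = 162; q' = 1031 − 5·140 = 331.
The subsidy expands output by 331 − 271 = 60 past the efficient level; on those units the gap between marginal cost and willingness to pay runs from 0 up to 22.
DWL = ½ × 22 × 60 = 660.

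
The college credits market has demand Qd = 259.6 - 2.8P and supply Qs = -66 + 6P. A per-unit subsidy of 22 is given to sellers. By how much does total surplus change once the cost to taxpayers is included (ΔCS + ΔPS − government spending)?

Pre-subsidy: 259.6 - 2.8P = -66 + 6P gives P* = 37, Q* = 156.
With the subsidy, sellers receive Ps = Pb + 22 for each unit, where Pb is the price buyers pay.
Supply in terms of Pb becomes Qs = -66 + 6(Pb + 22) = 66 + 6Pb. Setting this equal to demand: 259.6 - 2.8Pb = 66 + 6Pb, so Pb = 22.
Sellers receive Ps = 22 + 22 = 44; Q' = 259.6 − 2.8·22 = 198.
ΔCS = ½(156 + 198)(37 − 22) = 2655; ΔPS = ½(156 + 198)(44 − 37) = 1239.
Government spending = 22 × 198 = 4356.
Net change = 2655 + 1239 − 4356 = -462. The loss equals the DWL triangle ½·22·42.

Net change in total surplus = -462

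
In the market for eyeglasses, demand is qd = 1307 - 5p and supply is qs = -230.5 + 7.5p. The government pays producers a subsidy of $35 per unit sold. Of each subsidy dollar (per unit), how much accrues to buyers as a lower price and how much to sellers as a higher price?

Pre-subsidy: 1307 - 5p = -230.5 + 7.5p gives p* = 123, q* = 692.
With the subsidy, sellers receive ps = pb + 35 for each unit, where pb is the price buyers pay.
Supply in terms of pb becomes qs = -230.5 + 7.5(pb + 35) = 32 + 7.5pb. Setting this equal to demand: 1307 - 5pb = 32 + 7.5pb, so pb = 102.
Sellers receive ps = 102 + 35 = 137; q' = 1307 − 5·102 = 797.
Buyers' price falls by p* − pb = 123 − 102 = 21; sellers' price rises by ps − p* = 137 − 123 = 14.

Buyers gain $21 per unit; sellers gain $14 per unit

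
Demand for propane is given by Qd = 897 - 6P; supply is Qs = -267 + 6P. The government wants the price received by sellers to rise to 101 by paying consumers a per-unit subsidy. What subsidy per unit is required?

Required subsidy s = 8 per unit

At a seller price of 101, quantity supplied is -267 + 6·101 = 339.
Buyers absorb 339 only when they pay Pb with 897 − 6·Pb = 339, i.e. Pb = 93.
s = Ps − Pb = 101 − 93 = 8.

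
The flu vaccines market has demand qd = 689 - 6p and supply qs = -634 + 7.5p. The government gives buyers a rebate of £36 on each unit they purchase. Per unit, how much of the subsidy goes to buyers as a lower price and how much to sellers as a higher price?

Buyers gain £20 per unit; sellers gain £16 per unit

Pre-subsidy: 689 - 6p = -634 + 7.5p gives p* = 98, q* = 101.
With the rebate, buyers effectively pay pb = ps − 36, where ps is the price sellers receive.
Demand in terms of ps becomes qd = 689 − 6(ps − 36) = 905 - 6ps. Setting this equal to supply: 905 - 6ps = -634 + 7.5ps, so ps = 114.
Buyers pay pb = 114 − 36 = 78; q' = -634 + 7.5·114 = 221.
Buyers' price falls by p* − pb = 98 − 78 = 20; sellers' price rises by ps − p* = 114 − 98 = 16.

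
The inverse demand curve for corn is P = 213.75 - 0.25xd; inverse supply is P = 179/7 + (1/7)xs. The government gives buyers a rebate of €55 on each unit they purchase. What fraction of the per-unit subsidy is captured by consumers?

Consumer share = 7/11

Pre-subsidy: 213.75 - 0.25x = 179/7 + (1/7)x gives x* = 479 and P* = 94.
With the rebate, buyers effectively pay Pb = Ps − 55, where Ps is the price sellers receive.
On the curves, Pb = 213.75 - 0.25x and Ps = 179/7 + (1/7)x; the wedge Ps − Pb = 55 gives 179/7 + (1/7)x − (213.75 - 0.25x) = 55, so x' = 619.
Then Pb = 213.75 − 0.25·619 = 59 and Ps = 179/7 + (1/7)·619 = 114.
Buyers' price falls by P* − Pb = 94 − 59 = 35; sellers' price rises by Ps − P* = 114 − 94 = 20.
So consumers capture 35/55 = 7/11 of each unit of subsidy.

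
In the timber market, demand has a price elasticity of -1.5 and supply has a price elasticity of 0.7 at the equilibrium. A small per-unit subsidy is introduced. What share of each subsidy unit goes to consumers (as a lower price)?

Consumer share = 7/22

For a small subsidy around the equilibrium, the benefit split depends on the relative slopes, which at a point are proportional to the elasticities.
Buyer share = εs/(εs + |εd|) = 0.7/(0.7 + 1.5) = 7/22; seller share = |εd|/(εs + |εd|) = 15/22.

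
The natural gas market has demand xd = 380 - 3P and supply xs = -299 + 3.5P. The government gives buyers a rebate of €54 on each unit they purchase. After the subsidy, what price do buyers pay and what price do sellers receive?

Pre-subsidy: 380 - 3P = -299 + 3.5P gives P* = 1358/13, x* = 866/13.
With the rebate, buyers effectively pay Pb = Ps − 54, where Ps is the price sellers receive.
Demand in terms of Ps becomes xd = 380 − 3(Ps − 54) = 542 - 3Ps. Setting this equal to supply: 542 - 3Ps = -299 + 3.5Ps, so Ps = 1682/13.
Buyers pay Pb = 1682/13 − 54 = 980/13; x' = -299 + 3.5·(1682/13) = 2000/13.

Buyers pay 980/13; sellers receive 1682/13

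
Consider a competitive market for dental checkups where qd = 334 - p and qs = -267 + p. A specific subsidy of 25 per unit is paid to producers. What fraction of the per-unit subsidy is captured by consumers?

Consumer share = 0.5

Pre-subsidy: 334 - p = -267 + p gives p* = 300.5, q* = 33.5.
With the subsidy, sellers receive ps = pb + 25 for each unit, where pb is the price buyers pay.
Supply in terms of pb becomes qs = -267 + 1(pb + 25) = -242 + pb. Setting this equal to demand: 334 - pb = -242 + pb, so pb = 288.
Sellers receive ps = 288 + 25 = 313; q' = 334 − 1·288 = 46.
Buyers' price falls by p* − pb = 300.5 − 288 = 12.5; sellers' price rises by ps − p* = 313 − 300.5 = 12.5.
So consumers capture 12.5/25 = 0.5 of each unit of subsidy.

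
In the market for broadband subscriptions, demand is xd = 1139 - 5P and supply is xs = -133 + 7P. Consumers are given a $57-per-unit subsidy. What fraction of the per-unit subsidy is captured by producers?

Producer share = 5/12

Pre-subsidy: 1139 - 5P = -133 + 7P gives P* = 106, x* = 609.
With the rebate, buyers effectively pay Pb = Ps − 57, where Ps is the price sellers receive.
Demand in terms of Ps becomes xd = 1139 − 5(Ps − 57) = 1424 - 5Ps. Setting this equal to supply: 1424 - 5Ps = -133 + 7Ps, so Ps = 129.75.
Buyers pay Pb = 129.75 − 57 = 72.75; x' = -133 + 7·129.75 = 775.25.
Buyers' price falls by P* − Pb = 106 − 72.75 = 33.25; sellers' price rises by Ps − P* = 129.75 − 106 = 23.75.
So producers capture 23.75/57 = 5/12 of each unit of subsidy.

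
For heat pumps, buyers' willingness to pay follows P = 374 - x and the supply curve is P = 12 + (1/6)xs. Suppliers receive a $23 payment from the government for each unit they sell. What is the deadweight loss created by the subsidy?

Pre-subsidy: 374 - x = 12 + (1/6)x gives x* = 2172/7 and P* = 446/7.
With the subsidy, sellers receive Ps = Pb + 23 for each unit, where Pb is the price buyers pay.
On the curves, Pb = 374 - x and Ps = 12 + (1/6)x; the wedge Ps − Pb = 23 gives 12 + (1/6)x − (374 - x) = 23, so x' = 330.
Then Pb = 374 − 1·330 = 44 and Ps = 12 + (1/6)·330 = 67.
The subsidy expands output by 330 − 2172/7 = 138/7 past the efficient level; on those units the gap between marginal cost and willingness to pay runs from 0 up to 23.
DWL = ½ × 23 × 138/7 = 1587/7.

Deadweight loss = 1587/7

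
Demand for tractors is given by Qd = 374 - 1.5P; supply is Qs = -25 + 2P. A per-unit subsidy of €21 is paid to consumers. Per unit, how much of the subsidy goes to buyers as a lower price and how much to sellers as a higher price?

Pre-subsidy: 374 - 1.5P = -25 + 2P gives P* = 114, Q* = 203.
With the rebate, buyers effectively pay Pb = Ps − 21, where Ps is the price sellers receive.
Demand in terms of Ps becomes Qd = 374 − 1.5(Ps − 21) = 405.5 - 1.5Ps. Setting this equal to supply: 405.5 - 1.5Ps = -25 + 2Ps, so Ps = 123.
Buyers pay Pb = 123 − 21 = 102; Q' = -25 + 2·123 = 221.
Buyers' price falls by P* − Pb = 114 − 102 = 12; sellers' price rises by Ps − P* = 123 − 114 = 9.

Buyers gain €12 per unit; sellers gain €9 per unit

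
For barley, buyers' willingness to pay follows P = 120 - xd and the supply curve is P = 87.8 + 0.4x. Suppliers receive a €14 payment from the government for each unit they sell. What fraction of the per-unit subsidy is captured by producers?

Pre-subsidy: 120 - x = 87.8 + 0.4x gives x* = 23 and P* = 97.
With the subsidy, sellers receive Ps = Pb + 14 for each unit, where Pb is the price buyers pay.
On the curves, Pb = 120 - x and Ps = 87.8 + 0.4x; the wedge Ps − Pb = 14 gives 87.8 + 0.4x − (120 - x) = 14, so x' = 33.
Then Pb = 120 − 1·33 = 87 and Ps = 87.8 + 0.4·33 = 101.
Buyers' price falls by P* − Pb = 97 − 87 = 10; sellers' price rises by Ps − P* = 101 − 97 = 4.
So producers capture 4/14 = 2/7 of each unit of subsidy.

Producer share = 2/7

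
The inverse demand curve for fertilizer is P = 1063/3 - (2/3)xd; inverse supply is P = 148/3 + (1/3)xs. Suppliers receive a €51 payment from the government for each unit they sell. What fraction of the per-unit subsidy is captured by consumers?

Pre-subsidy: 1063/3 - (2/3)x = 148/3 + (1/3)x gives x* = 305 and P* = 151.
With the subsidy, sellers receive Ps = Pb + 51 for each unit, where Pb is the price buyers pay.
On the curves, Pb = 1063/3 - (2/3)x and Ps = 148/3 + (1/3)x; the wedge Ps − Pb = 51 gives 148/3 + (1/3)x − (1063/3 - (2/3)x) = 51, so x' = 356.
Then Pb = 1063/3 − (2/3)·356 = 117 and Ps = 148/3 + (1/3)·356 = 168.
Buyers' price falls by P* − Pb = 151 − 117 = 34; sellers' price rises by Ps − P* = 168 − 151 = 17.
So consumers capture 34/51 = 2/3 of each unit of subsidy.

Consumer share = 2/3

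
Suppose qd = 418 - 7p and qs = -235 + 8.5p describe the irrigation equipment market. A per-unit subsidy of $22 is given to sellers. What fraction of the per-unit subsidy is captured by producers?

Producer share = 14/31

Pre-subsidy: 418 - 7p = -235 + 8.5p gives p* = 1306/31, q* = 3816/31.
With the subsidy, sellers receive ps = pb + 22 for each unit, where pb is the price buyers pay.
Supply in terms of pb becomes qs = -235 + 8.5(pb + 22) = -48 + 8.5pb. Setting this equal to demand: 418 - 7pb = -48 + 8.5pb, so pb = 932/31.
Sellers receive ps = 932/31 + 22 = 1614/31; q' = 418 − 7·(932/31) = 6434/31.
Buyers' price falls by p* − pb = 1306/31 − 932/31 = 374/31; sellers' price rises by ps − p* = 1614/31 − 1306/31 = 308/31.
So producers capture (308/31)/22 = 14/31 of each unit of subsidy.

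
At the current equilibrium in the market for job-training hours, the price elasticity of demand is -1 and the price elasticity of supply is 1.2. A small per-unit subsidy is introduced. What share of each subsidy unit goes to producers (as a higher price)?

For a small subsidy around the equilibrium, the benefit split depends on the relative slopes, which at a point are proportional to the elasticities.
Buyer share = εs/(εs + |εd|) = 1.2/(1.2 + 1) = 6/11; seller share = |εd|/(εs + |εd|) = 5/11.
So producers capture 5/11 of the subsidy.

Producer share = 5/11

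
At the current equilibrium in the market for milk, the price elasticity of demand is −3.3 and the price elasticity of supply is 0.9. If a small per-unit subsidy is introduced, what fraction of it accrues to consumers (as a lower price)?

For a small subsidy around the equilibrium, the benefit split depends on the relative slopes, which at a point are proportional to the elasticities.
Buyer share = εs/(εs + |εd|) = 0.9/(0.9 + 3.3) = 3/14; seller share = |εd|/(εs + |εd|) = 11/14.

Consumer share = 3/14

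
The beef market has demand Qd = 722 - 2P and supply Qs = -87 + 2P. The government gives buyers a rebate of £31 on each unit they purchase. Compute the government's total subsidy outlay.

Government cost = £10803.5

Pre-subsidy: 722 - 2P = -87 + 2P gives P* = 202.25, Q* = 317.5.
With the rebate, buyers effectively pay Pb = Ps − 31, where Ps is the price sellers receive.
Demand in terms of Ps becomes Qd = 722 − 2(Ps − 31) = 784 - 2Ps. Setting this equal to supply: 784 - 2Ps = -87 + 2Ps, so Ps = 217.75.
Buyers pay Pb = 217.75 − 31 = 186.75; Q' = -87 + 2·217.75 = 348.5.
Government outlay = subsidy × quantity = 31 × 348.5 = 10803.5.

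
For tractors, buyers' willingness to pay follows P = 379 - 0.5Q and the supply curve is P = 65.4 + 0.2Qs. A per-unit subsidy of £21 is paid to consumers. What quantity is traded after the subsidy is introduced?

Pre-subsidy: 379 - 0.5Q = 65.4 + 0.2Q gives Q* = 448 and P* = 155.
With the rebate, buyers effectively pay Pb = Ps − 21, where Ps is the price sellers receive.
On the curves, Pb = 379 - 0.5Q and Ps = 65.4 + 0.2Q; the wedge Ps − Pb = 21 gives 65.4 + 0.2Q − (379 - 0.5Q) = 21, so Q' = 478.
Then Pb = 379 − 0.5·478 = 140 and Ps = 65.4 + 0.2·478 = 161.

Q' = 478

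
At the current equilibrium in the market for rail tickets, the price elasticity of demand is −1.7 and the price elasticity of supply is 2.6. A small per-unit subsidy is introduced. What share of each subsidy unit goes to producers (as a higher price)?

Producer share = 17/43

For a small subsidy around the equilibrium, the benefit split depends on the relative slopes, which at a point are proportional to the elasticities.
Buyer share = εs/(εs + |εd|) = 2.6/(2.6 + 1.7) = 26/43; seller share = |εd|/(εs + |εd|) = 17/43.
So producers capture 17/43 of the subsidy.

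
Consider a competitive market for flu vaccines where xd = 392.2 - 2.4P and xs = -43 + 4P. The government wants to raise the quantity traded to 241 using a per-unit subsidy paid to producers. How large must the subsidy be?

Required subsidy s = 8 per unit

At x = 241, invert demand for the buyer price: Pb = (392.2 − 241)/2.4 = 63; invert supply for the seller price: Ps = (241 − (-43))/4 = 71.
The subsidy must fill the gap: s = Ps − Pb = 71 − 63 = 8.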